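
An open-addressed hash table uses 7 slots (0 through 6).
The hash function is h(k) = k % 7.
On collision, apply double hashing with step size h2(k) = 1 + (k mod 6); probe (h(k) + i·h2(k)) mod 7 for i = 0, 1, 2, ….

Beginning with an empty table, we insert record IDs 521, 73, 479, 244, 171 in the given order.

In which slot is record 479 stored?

2

Insert 521: h=3, slot 3 empty -> index 3.
Insert 73: h=3, h2=2, slot 3 occupied -> index 5.
Insert 479: h=3, h2=6, slot 3 occupied -> index 2.
Insert 244: h=6, slot 6 empty -> index 6.
Insert 171: h=3, h2=4, slot 3 occupied -> index 0.
Table: [171, ∅, 479, 521, ∅, 73, 244]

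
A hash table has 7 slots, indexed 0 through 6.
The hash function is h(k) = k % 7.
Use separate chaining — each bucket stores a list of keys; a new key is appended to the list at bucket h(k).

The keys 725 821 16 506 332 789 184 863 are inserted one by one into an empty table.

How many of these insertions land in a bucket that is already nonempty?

4

725 -> bucket 4
821 -> bucket 2
16 -> bucket 2 (collision)
506 -> bucket 2 (collision)
332 -> bucket 3
789 -> bucket 5
184 -> bucket 2 (collision)
863 -> bucket 2 (collision)
Final buckets:
0: —
1: —
2: 821 -> 16 -> 506 -> 184 -> 863
3: 332
4: 725
5: 789
6: —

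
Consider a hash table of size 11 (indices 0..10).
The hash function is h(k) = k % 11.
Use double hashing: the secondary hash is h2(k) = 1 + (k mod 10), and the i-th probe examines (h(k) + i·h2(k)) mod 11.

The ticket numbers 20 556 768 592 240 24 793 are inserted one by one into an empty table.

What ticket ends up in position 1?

592

20: h=9 -> slot 9
556: h=6 -> slot 6
768: h=9, h2=9, probe 9,7 -> slot 7
592: h=9, h2=3, probe 9,1 -> slot 1
240: h=9, h2=1, probe 9,10 -> slot 10
24: h=2 -> slot 2
793: h=1, h2=4, probe 1,5 -> slot 5
Table: [—, 592, 24, —, —, 793, 556, 768, —, 20, 240]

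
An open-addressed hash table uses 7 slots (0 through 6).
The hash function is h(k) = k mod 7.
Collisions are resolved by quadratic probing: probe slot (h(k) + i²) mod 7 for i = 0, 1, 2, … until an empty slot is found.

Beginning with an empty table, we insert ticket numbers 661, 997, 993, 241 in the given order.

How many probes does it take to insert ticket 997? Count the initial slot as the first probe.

661: h=3 -> slot 3
997: h=3, probe 3,4 -> slot 4
993: h=6 -> slot 6
241: h=3, probe 3,4,0 -> slot 0
Table: [241, ∅, ∅, 661, 997, ∅, 993]

2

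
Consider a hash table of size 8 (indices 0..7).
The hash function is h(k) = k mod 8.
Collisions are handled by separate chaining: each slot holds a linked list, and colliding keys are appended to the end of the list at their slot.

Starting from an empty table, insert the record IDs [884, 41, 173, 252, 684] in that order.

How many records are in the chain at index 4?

Insert 884: h=4, bucket 4 empty → new chain.
Insert 41: h=1, bucket 1 empty → new chain.
Insert 173: h=5, bucket 5 empty → new chain.
Insert 252: h=4, bucket 4 nonempty → append to chain.
Insert 684: h=4, bucket 4 nonempty → append to chain.
Final buckets:
0: ∅
1: 41
2: ∅
3: ∅
4: 884 -> 252 -> 684
5: 173
6: ∅
7: ∅

3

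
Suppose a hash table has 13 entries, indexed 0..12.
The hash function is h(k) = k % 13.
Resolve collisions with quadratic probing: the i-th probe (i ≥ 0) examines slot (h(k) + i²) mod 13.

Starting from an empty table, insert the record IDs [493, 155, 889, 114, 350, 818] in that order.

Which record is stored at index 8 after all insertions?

493: h=12 -> slot 12
155: h=12, probe 12,0 -> slot 0
889: h=5 -> slot 5
114: h=10 -> slot 10
350: h=12, probe 12,0,3 -> slot 3
818: h=12, probe 12,0,3,8 -> slot 8
Table: [155, —, —, 350, —, 889, —, —, 818, —, 114, —, 493]

818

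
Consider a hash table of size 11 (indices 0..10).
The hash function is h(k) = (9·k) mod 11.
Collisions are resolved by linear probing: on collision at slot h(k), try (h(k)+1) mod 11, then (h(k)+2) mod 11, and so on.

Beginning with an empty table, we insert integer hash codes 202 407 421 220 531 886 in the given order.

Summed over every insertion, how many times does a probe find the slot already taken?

202: h=3 -> slot 3
407: h=0 -> slot 0
421: h=5 -> slot 5
220: h=0, probe 0,1 -> slot 1
531: h=5, probe 5,6 -> slot 6
886: h=10 -> slot 10
Table: [407, 220, -, 202, -, 421, 531, -, -, -, 886]

2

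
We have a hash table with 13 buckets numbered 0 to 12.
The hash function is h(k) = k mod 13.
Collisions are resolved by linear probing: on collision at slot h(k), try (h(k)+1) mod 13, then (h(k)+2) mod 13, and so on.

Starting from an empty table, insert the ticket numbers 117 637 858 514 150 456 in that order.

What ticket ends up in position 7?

117 hashes to 0; slot 0 is free -> place at 0.
637 hashes to 0; 0 taken -> place at 1.
858 hashes to 0; 0,1 taken -> place at 2.
514 hashes to 7; slot 7 is free -> place at 7.
150 hashes to 7; 7 taken -> place at 8.
456 hashes to 1; 1,2 taken -> place at 3.
Table: [117, 637, 858, 456, —, —, —, 514, 150, —, —, —, —]

514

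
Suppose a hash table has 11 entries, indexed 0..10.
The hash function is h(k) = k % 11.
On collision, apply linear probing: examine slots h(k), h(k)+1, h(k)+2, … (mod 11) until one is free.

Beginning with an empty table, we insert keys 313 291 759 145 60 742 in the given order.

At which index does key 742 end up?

313 hashes to 5; slot 5 is free → place at 5.
291 hashes to 5; 5 taken → place at 6.
759 hashes to 0; slot 0 is free → place at 0.
145 hashes to 2; slot 2 is free → place at 2.
60 hashes to 5; 5,6 taken → place at 7.
742 hashes to 5; 5,6,7 taken → place at 8.
Table: [759, _, 145, _, _, 313, 291, 60, 742, _, _]

8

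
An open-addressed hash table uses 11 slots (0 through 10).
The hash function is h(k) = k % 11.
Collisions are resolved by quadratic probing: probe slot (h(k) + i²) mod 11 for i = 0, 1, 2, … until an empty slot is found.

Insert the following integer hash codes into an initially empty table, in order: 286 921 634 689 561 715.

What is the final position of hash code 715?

4

286: h=0 => slot 0
921: h=8 => slot 8
634: h=7 => slot 7
689: h=7, probe 7,8,0,5 => slot 5
561: h=0, probe 0,1 => slot 1
715: h=0, probe 0,1,4 => slot 4
Table: [286, 561, —, —, 715, 689, —, 634, 921, —, —]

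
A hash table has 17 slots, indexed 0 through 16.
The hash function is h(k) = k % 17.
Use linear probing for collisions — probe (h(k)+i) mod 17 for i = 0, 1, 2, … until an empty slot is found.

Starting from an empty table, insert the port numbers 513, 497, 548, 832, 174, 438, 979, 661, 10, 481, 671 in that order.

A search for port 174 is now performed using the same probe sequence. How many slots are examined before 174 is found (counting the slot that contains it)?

513: h=3 -> slot 3
497: h=4 -> slot 4
548: h=4, probe 4,5 -> slot 5
832: h=16 -> slot 16
174: h=4, probe 4,5,6 -> slot 6
438: h=13 -> slot 13
979: h=10 -> slot 10
661: h=15 -> slot 15
10: h=10, probe 10,11 -> slot 11
481: h=5, probe 5,6,7 -> slot 7
671: h=8 -> slot 8
Table: [_, _, _, 513, 497, 548, 174, 481, 671, _, 979, 10, _, 438, _, 661, 832]
Lookup 174: h=4, probe 4,5,6 → found at 6.

3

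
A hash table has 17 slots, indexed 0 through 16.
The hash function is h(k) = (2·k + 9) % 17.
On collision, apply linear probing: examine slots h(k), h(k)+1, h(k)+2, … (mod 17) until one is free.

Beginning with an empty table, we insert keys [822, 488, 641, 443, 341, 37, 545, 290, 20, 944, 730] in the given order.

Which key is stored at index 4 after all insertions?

822: h=4 => slot 4
488: h=16 => slot 16
641: h=16, probe 16,0 => slot 0
443: h=11 => slot 11
341: h=11, probe 11,12 => slot 12
37: h=15 => slot 15
545: h=11, probe 11,12,13 => slot 13
290: h=11, probe 11,12,13,14 => slot 14
20: h=15, probe 15,16,0,1 => slot 1
944: h=10 => slot 10
730: h=7 => slot 7
Table: [641, 20, ∅, ∅, 822, ∅, ∅, 730, ∅, ∅, 944, 443, 341, 545, 290, 37, 488]

822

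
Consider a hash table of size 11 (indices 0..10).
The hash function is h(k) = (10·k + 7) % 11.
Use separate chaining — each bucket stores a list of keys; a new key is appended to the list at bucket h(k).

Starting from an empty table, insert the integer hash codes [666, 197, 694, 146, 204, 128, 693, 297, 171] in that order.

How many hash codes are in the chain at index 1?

Insert 666: h=1, bucket 1 empty → new chain.
Insert 197: h=8, bucket 8 empty → new chain.
Insert 694: h=6, bucket 6 empty → new chain.
Insert 146: h=4, bucket 4 empty → new chain.
Insert 204: h=1, bucket 1 nonempty → append to chain.
Insert 128: h=0, bucket 0 empty → new chain.
Insert 693: h=7, bucket 7 empty → new chain.
Insert 297: h=7, bucket 7 nonempty → append to chain.
Insert 171: h=1, bucket 1 nonempty → append to chain.
Final buckets:
0: 128
1: 666 -> 204 -> 171
2: .
3: .
4: 146
5: .
6: 694
7: 693 -> 297
8: 197
9: .
10: .

3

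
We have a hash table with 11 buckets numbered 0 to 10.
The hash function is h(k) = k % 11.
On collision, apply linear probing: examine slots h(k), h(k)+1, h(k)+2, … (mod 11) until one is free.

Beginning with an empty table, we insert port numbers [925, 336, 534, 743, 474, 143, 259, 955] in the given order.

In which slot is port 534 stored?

7

925: h=1 => slot 1
336: h=6 => slot 6
534: h=6, probe 6,7 => slot 7
743: h=6, probe 6,7,8 => slot 8
474: h=1, probe 1,2 => slot 2
143: h=0 => slot 0
259: h=6, probe 6,7,8,9 => slot 9
955: h=9, probe 9,10 => slot 10
Table: [143, 925, 474, ., ., ., 336, 534, 743, 259, 955]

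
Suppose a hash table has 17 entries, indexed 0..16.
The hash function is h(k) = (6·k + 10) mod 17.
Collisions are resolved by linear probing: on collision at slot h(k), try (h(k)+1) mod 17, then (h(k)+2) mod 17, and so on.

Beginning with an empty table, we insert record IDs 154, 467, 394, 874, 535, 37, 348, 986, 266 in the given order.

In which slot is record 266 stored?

13

Insert 154: h=16, slot 16 empty => index 16.
Insert 467: h=7, slot 7 empty => index 7.
Insert 394: h=11, slot 11 empty => index 11.
Insert 874: h=1, slot 1 empty => index 1.
Insert 535: h=7, slot 7 occupied => index 8.
Insert 37: h=11, slot 11 occupied => index 12.
Insert 348: h=7, slots 7,8 occupied => index 9.
Insert 986: h=10, slot 10 empty => index 10.
Insert 266: h=8, slots 8,9,10,11,12 occupied => index 13.
Table: [_, 874, _, _, _, _, _, 467, 535, 348, 986, 394, 37, 266, _, _, 154]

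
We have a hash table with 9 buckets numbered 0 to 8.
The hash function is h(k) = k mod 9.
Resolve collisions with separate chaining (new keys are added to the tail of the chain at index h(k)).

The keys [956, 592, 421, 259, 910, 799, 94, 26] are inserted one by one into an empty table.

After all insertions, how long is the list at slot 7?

4

Insert 956: h=2, bucket 2 empty -> new chain.
Insert 592: h=7, bucket 7 empty -> new chain.
Insert 421: h=7, bucket 7 nonempty -> append to chain.
Insert 259: h=7, bucket 7 nonempty -> append to chain.
Insert 910: h=1, bucket 1 empty -> new chain.
Insert 799: h=7, bucket 7 nonempty -> append to chain.
Insert 94: h=4, bucket 4 empty -> new chain.
Insert 26: h=8, bucket 8 empty -> new chain.
Final buckets:
0: ∅
1: 910
2: 956
3: ∅
4: 94
5: ∅
6: ∅
7: 592 -> 421 -> 259 -> 799
8: 26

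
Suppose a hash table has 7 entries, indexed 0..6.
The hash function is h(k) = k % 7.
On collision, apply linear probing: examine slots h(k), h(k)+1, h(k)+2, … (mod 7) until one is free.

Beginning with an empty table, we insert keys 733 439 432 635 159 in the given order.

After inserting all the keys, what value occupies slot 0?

733 hashes to 5; slot 5 is free => place at 5.
439 hashes to 5; 5 taken => place at 6.
432 hashes to 5; 5,6 taken => place at 0.
635 hashes to 5; 5,6,0 taken => place at 1.
159 hashes to 5; 5,6,0,1 taken => place at 2.
Table: [432, 635, 159, _, _, 733, 439]

432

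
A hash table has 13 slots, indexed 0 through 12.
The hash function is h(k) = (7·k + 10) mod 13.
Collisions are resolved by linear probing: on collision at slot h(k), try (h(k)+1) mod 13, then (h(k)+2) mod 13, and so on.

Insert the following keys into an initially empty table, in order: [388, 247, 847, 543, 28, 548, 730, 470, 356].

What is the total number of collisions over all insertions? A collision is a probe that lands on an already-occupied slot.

11

388 hashes to 9; slot 9 is free -> place at 9.
247 hashes to 10; slot 10 is free -> place at 10.
847 hashes to 11; slot 11 is free -> place at 11.
543 hashes to 2; slot 2 is free -> place at 2.
28 hashes to 11; 11 taken -> place at 12.
548 hashes to 11; 11,12 taken -> place at 0.
730 hashes to 11; 11,12,0 taken -> place at 1.
470 hashes to 11; 11,12,0,1,2 taken -> place at 3.
356 hashes to 6; slot 6 is free -> place at 6.
Table: [548, 730, 543, 470, _, _, 356, _, _, 388, 247, 847, 28]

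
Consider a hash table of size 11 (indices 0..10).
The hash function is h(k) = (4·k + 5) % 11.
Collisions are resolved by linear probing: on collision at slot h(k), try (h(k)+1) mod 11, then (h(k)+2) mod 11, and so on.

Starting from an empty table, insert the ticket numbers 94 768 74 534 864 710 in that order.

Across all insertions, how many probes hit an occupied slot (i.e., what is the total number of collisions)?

94: h=7 => slot 7
768: h=8 => slot 8
74: h=4 => slot 4
534: h=7, probe 7,8,9 => slot 9
864: h=7, probe 7,8,9,10 => slot 10
710: h=7, probe 7,8,9,10,0 => slot 0
Table: [710, _, _, _, 74, _, _, 94, 768, 534, 864]

9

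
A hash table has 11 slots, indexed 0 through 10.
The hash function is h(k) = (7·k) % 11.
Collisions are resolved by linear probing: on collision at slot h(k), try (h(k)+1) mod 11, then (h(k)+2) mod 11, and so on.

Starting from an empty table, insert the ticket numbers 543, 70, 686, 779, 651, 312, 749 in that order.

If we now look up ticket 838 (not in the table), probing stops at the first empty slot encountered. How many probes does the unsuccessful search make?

543: h=6 => slot 6
70: h=6, probe 6,7 => slot 7
686: h=6, probe 6,7,8 => slot 8
779: h=8, probe 8,9 => slot 9
651: h=3 => slot 3
312: h=6, probe 6,7,8,9,10 => slot 10
749: h=7, probe 7,8,9,10,0 => slot 0
Table: [749, ∅, ∅, 651, ∅, ∅, 543, 70, 686, 779, 312]
Lookup 838: h=3, probe 3,4 → slot 4 empty, not found.

2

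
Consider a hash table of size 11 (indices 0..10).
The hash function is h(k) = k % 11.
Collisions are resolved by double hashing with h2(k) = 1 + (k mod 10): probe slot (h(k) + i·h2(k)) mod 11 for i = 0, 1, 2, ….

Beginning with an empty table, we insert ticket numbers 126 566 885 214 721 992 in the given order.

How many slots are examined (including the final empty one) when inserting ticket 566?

126: h=5 => slot 5
566: h=5, h2=7, probe 5,1 => slot 1
885: h=5, h2=6, probe 5,0 => slot 0
214: h=5, h2=5, probe 5,10 => slot 10
721: h=6 => slot 6
992: h=2 => slot 2
Table: [885, 566, 992, -, -, 126, 721, -, -, -, 214]

2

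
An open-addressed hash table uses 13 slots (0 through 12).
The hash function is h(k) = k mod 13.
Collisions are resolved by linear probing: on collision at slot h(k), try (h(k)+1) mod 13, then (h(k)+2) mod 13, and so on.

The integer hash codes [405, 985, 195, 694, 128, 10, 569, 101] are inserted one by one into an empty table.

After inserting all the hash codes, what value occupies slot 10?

985

405 hashes to 2; slot 2 is free => place at 2.
985 hashes to 10; slot 10 is free => place at 10.
195 hashes to 0; slot 0 is free => place at 0.
694 hashes to 5; slot 5 is free => place at 5.
128 hashes to 11; slot 11 is free => place at 11.
10 hashes to 10; 10,11 taken => place at 12.
569 hashes to 10; 10,11,12,0 taken => place at 1.
101 hashes to 10; 10,11,12,0,1,2 taken => place at 3.
Table: [195, 569, 405, 101, —, 694, —, —, —, —, 985, 128, 10]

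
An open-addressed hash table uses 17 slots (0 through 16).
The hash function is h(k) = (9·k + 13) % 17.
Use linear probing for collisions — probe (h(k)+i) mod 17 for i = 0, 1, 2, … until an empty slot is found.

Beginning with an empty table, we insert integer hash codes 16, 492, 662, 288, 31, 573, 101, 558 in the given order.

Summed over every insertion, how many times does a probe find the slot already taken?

16 hashes to 4; slot 4 is free → place at 4.
492 hashes to 4; 4 taken → place at 5.
662 hashes to 4; 4,5 taken → place at 6.
288 hashes to 4; 4,5,6 taken → place at 7.
31 hashes to 3; slot 3 is free → place at 3.
573 hashes to 2; slot 2 is free → place at 2.
101 hashes to 4; 4,5,6,7 taken → place at 8.
558 hashes to 3; 3,4,5,6,7,8 taken → place at 9.
Table: [_, _, 573, 31, 16, 492, 662, 288, 101, 558, _, _, _, _, _, _, _]

16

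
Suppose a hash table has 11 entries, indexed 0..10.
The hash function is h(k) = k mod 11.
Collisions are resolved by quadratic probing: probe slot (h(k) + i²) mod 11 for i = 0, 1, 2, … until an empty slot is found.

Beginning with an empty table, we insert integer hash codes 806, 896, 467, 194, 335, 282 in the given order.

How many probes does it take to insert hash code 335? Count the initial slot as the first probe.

Insert 806: h=3, slot 3 empty -> index 3.
Insert 896: h=5, slot 5 empty -> index 5.
Insert 467: h=5, slot 5 occupied -> index 6.
Insert 194: h=7, slot 7 empty -> index 7.
Insert 335: h=5, slots 5,6 occupied -> index 9.
Insert 282: h=7, slot 7 occupied -> index 8.
Table: [-, -, -, 806, -, 896, 467, 194, 282, 335, -]

3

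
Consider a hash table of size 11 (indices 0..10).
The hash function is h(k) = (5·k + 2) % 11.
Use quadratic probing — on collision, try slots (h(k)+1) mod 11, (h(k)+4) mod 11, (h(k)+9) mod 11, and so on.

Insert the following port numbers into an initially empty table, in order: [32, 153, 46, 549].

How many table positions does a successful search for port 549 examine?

32 hashes to 8; slot 8 is free -> place at 8.
153 hashes to 8; 8 taken -> place at 9.
46 hashes to 1; slot 1 is free -> place at 1.
549 hashes to 8; 8,9,1 taken -> place at 6.
Table: [—, 46, —, —, —, —, 549, —, 32, 153, —]
Lookup 549: h=8, probe 8,9,1,6 → found at 6.

4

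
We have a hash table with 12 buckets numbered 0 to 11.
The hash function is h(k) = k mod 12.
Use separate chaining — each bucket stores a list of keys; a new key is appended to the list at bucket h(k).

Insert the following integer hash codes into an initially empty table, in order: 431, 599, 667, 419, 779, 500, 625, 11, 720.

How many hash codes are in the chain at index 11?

5

431 → bucket 11
599 → bucket 11 (collision)
667 → bucket 7
419 → bucket 11 (collision)
779 → bucket 11 (collision)
500 → bucket 8
625 → bucket 1
11 → bucket 11 (collision)
720 → bucket 0
Final buckets:
0: 720
1: 625
2: _
3: _
4: _
5: _
6: _
7: 667
8: 500
9: _
10: _
11: 431 -> 599 -> 419 -> 779 -> 11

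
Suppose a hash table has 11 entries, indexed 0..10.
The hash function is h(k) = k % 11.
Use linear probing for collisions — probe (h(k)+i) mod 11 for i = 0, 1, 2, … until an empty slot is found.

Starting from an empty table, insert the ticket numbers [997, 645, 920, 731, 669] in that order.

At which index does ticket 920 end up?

9

997 hashes to 7; slot 7 is free -> place at 7.
645 hashes to 7; 7 taken -> place at 8.
920 hashes to 7; 7,8 taken -> place at 9.
731 hashes to 5; slot 5 is free -> place at 5.
669 hashes to 9; 9 taken -> place at 10.
Table: [∅, ∅, ∅, ∅, ∅, 731, ∅, 997, 645, 920, 669]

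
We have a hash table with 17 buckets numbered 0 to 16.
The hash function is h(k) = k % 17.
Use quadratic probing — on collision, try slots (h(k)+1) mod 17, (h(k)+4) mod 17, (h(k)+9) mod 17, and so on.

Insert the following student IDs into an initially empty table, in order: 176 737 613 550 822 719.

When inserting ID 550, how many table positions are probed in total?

3

Insert 176: h=6, slot 6 empty -> index 6.
Insert 737: h=6, slot 6 occupied -> index 7.
Insert 613: h=1, slot 1 empty -> index 1.
Insert 550: h=6, slots 6,7 occupied -> index 10.
Insert 822: h=6, slots 6,7,10 occupied -> index 15.
Insert 719: h=5, slot 5 empty -> index 5.
Table: [_, 613, _, _, _, 719, 176, 737, _, _, 550, _, _, _, _, 822, _]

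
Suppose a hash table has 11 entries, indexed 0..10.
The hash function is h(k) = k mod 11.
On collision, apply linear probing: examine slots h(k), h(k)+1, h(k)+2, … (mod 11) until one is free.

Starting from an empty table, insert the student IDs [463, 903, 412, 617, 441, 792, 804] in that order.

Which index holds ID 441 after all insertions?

463 hashes to 1; slot 1 is free → place at 1.
903 hashes to 1; 1 taken → place at 2.
412 hashes to 5; slot 5 is free → place at 5.
617 hashes to 1; 1,2 taken → place at 3.
441 hashes to 1; 1,2,3 taken → place at 4.
792 hashes to 0; slot 0 is free → place at 0.
804 hashes to 1; 1,2,3,4,5 taken → place at 6.
Table: [792, 463, 903, 617, 441, 412, 804, ., ., ., .]

4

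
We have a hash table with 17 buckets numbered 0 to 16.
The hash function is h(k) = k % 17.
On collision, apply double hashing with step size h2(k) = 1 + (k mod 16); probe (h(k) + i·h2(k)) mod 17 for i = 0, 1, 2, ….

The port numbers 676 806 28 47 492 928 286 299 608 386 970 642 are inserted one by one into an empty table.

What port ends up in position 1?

676 hashes to 13; slot 13 is free -> place at 13.
806 hashes to 7; slot 7 is free -> place at 7.
28 hashes to 11; slot 11 is free -> place at 11.
47 hashes to 13, h2=16; 13 taken -> place at 12.
492 hashes to 16; slot 16 is free -> place at 16.
928 hashes to 10; slot 10 is free -> place at 10.
286 hashes to 14; slot 14 is free -> place at 14.
299 hashes to 10, h2=12; 10 taken -> place at 5.
608 hashes to 13, h2=1; 13,14 taken -> place at 15.
386 hashes to 12, h2=3; 12,15 taken -> place at 1.
970 hashes to 1, h2=11; 1,12 taken -> place at 6.
642 hashes to 13, h2=3; 13,16 taken -> place at 2.
Table: [∅, 386, 642, ∅, ∅, 299, 970, 806, ∅, ∅, 928, 28, 47, 676, 286, 608, 492]

386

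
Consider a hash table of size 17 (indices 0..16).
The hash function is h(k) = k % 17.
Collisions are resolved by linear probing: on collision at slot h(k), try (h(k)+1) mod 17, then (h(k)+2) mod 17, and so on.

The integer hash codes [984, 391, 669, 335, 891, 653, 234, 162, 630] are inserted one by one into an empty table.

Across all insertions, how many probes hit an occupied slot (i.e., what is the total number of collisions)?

1

984: h=15 -> slot 15
391: h=0 -> slot 0
669: h=6 -> slot 6
335: h=12 -> slot 12
891: h=7 -> slot 7
653: h=7, probe 7,8 -> slot 8
234: h=13 -> slot 13
162: h=9 -> slot 9
630: h=1 -> slot 1
Table: [391, 630, —, —, —, —, 669, 891, 653, 162, —, —, 335, 234, —, 984, —]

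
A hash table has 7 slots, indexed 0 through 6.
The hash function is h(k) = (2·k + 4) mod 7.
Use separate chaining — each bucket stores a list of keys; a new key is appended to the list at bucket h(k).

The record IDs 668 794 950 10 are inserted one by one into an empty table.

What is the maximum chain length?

668 → bucket 3
794 → bucket 3 (collision)
950 → bucket 0
10 → bucket 3 (collision)
Final buckets:
0: 950
1: .
2: .
3: 668 -> 794 -> 10
4: .
5: .
6: .

3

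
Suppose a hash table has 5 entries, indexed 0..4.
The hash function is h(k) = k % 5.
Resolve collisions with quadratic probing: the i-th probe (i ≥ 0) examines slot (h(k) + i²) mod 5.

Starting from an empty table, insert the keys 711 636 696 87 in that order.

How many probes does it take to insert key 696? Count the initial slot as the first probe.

3

711 hashes to 1; slot 1 is free -> place at 1.
636 hashes to 1; 1 taken -> place at 2.
696 hashes to 1; 1,2 taken -> place at 0.
87 hashes to 2; 2 taken -> place at 3.
Table: [696, 711, 636, 87, -]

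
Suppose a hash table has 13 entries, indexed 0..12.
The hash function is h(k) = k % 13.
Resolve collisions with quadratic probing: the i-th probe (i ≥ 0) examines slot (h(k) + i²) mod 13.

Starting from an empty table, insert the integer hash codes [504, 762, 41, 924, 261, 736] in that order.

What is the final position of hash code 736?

504: h=10 → slot 10
762: h=8 → slot 8
41: h=2 → slot 2
924: h=1 → slot 1
261: h=1, probe 1,2,5 → slot 5
736: h=8, probe 8,9 → slot 9
Table: [_, 924, 41, _, _, 261, _, _, 762, 736, 504, _, _]

9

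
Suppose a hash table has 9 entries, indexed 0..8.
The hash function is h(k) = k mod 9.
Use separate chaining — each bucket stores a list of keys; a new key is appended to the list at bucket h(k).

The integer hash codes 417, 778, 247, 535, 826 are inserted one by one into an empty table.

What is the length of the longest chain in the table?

417 → bucket 3
778 → bucket 4
247 → bucket 4 (collision)
535 → bucket 4 (collision)
826 → bucket 7
Final buckets:
0: ∅
1: ∅
2: ∅
3: 417
4: 778 -> 247 -> 535
5: ∅
6: ∅
7: 826
8: ∅

3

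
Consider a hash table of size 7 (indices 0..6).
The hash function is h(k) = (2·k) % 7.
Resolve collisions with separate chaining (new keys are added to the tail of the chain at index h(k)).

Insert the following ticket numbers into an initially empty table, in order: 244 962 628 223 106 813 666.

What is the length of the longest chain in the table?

3

Insert 244: h=5, bucket 5 empty → new chain.
Insert 962: h=6, bucket 6 empty → new chain.
Insert 628: h=3, bucket 3 empty → new chain.
Insert 223: h=5, bucket 5 nonempty → append to chain.
Insert 106: h=2, bucket 2 empty → new chain.
Insert 813: h=2, bucket 2 nonempty → append to chain.
Insert 666: h=2, bucket 2 nonempty → append to chain.
Final buckets:
0: .
1: .
2: 106 -> 813 -> 666
3: 628
4: .
5: 244 -> 223
6: 962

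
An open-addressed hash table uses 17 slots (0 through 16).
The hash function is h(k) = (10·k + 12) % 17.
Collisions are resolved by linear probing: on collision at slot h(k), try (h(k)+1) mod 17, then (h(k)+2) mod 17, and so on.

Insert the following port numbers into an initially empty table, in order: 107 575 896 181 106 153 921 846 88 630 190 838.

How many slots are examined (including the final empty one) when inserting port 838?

107 hashes to 11; slot 11 is free -> place at 11.
575 hashes to 16; slot 16 is free -> place at 16.
896 hashes to 13; slot 13 is free -> place at 13.
181 hashes to 3; slot 3 is free -> place at 3.
106 hashes to 1; slot 1 is free -> place at 1.
153 hashes to 12; slot 12 is free -> place at 12.
921 hashes to 8; slot 8 is free -> place at 8.
846 hashes to 6; slot 6 is free -> place at 6.
88 hashes to 8; 8 taken -> place at 9.
630 hashes to 5; slot 5 is free -> place at 5.
190 hashes to 8; 8,9 taken -> place at 10.
838 hashes to 11; 11,12,13 taken -> place at 14.
Table: [∅, 106, ∅, 181, ∅, 630, 846, ∅, 921, 88, 190, 107, 153, 896, 838, ∅, 575]

4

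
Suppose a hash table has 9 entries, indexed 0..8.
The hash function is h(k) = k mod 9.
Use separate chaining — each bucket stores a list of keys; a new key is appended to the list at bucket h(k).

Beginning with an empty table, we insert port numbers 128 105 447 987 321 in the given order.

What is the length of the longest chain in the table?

Insert 128: h=2, bucket 2 empty -> new chain.
Insert 105: h=6, bucket 6 empty -> new chain.
Insert 447: h=6, bucket 6 nonempty -> append to chain.
Insert 987: h=6, bucket 6 nonempty -> append to chain.
Insert 321: h=6, bucket 6 nonempty -> append to chain.
Final buckets:
0: —
1: —
2: 128
3: —
4: —
5: —
6: 105 -> 447 -> 987 -> 321
7: —
8: —

4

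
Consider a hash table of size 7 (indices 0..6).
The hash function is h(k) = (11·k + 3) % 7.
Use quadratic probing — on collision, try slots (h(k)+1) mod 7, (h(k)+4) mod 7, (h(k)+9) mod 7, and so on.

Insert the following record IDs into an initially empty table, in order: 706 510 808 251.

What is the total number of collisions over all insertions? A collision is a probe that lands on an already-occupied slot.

3

706 hashes to 6; slot 6 is free → place at 6.
510 hashes to 6; 6 taken → place at 0.
808 hashes to 1; slot 1 is free → place at 1.
251 hashes to 6; 6,0 taken → place at 3.
Table: [510, 808, —, 251, —, —, 706]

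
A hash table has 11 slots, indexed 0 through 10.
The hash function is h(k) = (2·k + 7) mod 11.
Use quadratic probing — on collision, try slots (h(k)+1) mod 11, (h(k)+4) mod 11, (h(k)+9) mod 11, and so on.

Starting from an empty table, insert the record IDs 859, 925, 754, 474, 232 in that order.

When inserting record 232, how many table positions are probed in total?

4

Insert 859: h=9, slot 9 empty => index 9.
Insert 925: h=9, slot 9 occupied => index 10.
Insert 754: h=8, slot 8 empty => index 8.
Insert 474: h=9, slots 9,10 occupied => index 2.
Insert 232: h=9, slots 9,10,2 occupied => index 7.
Table: [., ., 474, ., ., ., ., 232, 754, 859, 925]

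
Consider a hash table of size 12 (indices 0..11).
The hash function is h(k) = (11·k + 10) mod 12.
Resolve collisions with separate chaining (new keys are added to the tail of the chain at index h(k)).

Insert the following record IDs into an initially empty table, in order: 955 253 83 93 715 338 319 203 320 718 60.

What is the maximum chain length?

Insert 955: h=3, bucket 3 empty -> new chain.
Insert 253: h=9, bucket 9 empty -> new chain.
Insert 83: h=11, bucket 11 empty -> new chain.
Insert 93: h=1, bucket 1 empty -> new chain.
Insert 715: h=3, bucket 3 nonempty -> append to chain.
Insert 338: h=8, bucket 8 empty -> new chain.
Insert 319: h=3, bucket 3 nonempty -> append to chain.
Insert 203: h=11, bucket 11 nonempty -> append to chain.
Insert 320: h=2, bucket 2 empty -> new chain.
Insert 718: h=0, bucket 0 empty -> new chain.
Insert 60: h=10, bucket 10 empty -> new chain.
Final buckets:
0: 718
1: 93
2: 320
3: 955 -> 715 -> 319
4: —
5: —
6: —
7: —
8: 338
9: 253
10: 60
11: 83 -> 203

3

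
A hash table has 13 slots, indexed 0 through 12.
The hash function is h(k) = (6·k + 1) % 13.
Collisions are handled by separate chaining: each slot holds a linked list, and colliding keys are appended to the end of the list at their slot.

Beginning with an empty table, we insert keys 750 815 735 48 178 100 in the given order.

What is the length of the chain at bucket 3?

750 → bucket 3
815 → bucket 3 (collision)
735 → bucket 4
48 → bucket 3 (collision)
178 → bucket 3 (collision)
100 → bucket 3 (collision)
Final buckets:
0: -
1: -
2: -
3: 750 -> 815 -> 48 -> 178 -> 100
4: 735
5: -
6: -
7: -
8: -
9: -
10: -
11: -
12: -

5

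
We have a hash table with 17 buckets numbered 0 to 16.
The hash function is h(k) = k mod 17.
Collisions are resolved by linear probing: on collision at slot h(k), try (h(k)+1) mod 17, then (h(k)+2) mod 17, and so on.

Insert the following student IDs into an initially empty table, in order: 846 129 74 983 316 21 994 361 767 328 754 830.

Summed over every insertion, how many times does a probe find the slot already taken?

8

846 hashes to 13; slot 13 is free => place at 13.
129 hashes to 10; slot 10 is free => place at 10.
74 hashes to 6; slot 6 is free => place at 6.
983 hashes to 14; slot 14 is free => place at 14.
316 hashes to 10; 10 taken => place at 11.
21 hashes to 4; slot 4 is free => place at 4.
994 hashes to 8; slot 8 is free => place at 8.
361 hashes to 4; 4 taken => place at 5.
767 hashes to 2; slot 2 is free => place at 2.
328 hashes to 5; 5,6 taken => place at 7.
754 hashes to 6; 6,7,8 taken => place at 9.
830 hashes to 14; 14 taken => place at 15.
Table: [∅, ∅, 767, ∅, 21, 361, 74, 328, 994, 754, 129, 316, ∅, 846, 983, 830, ∅]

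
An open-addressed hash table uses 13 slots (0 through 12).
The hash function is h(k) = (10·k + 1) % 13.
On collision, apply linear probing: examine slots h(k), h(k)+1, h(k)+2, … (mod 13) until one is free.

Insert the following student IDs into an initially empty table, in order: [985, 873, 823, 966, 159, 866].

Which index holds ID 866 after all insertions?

Insert 985: h=10, slot 10 empty -> index 10.
Insert 873: h=8, slot 8 empty -> index 8.
Insert 823: h=2, slot 2 empty -> index 2.
Insert 966: h=2, slot 2 occupied -> index 3.
Insert 159: h=5, slot 5 empty -> index 5.
Insert 866: h=3, slot 3 occupied -> index 4.
Table: [∅, ∅, 823, 966, 866, 159, ∅, ∅, 873, ∅, 985, ∅, ∅]

4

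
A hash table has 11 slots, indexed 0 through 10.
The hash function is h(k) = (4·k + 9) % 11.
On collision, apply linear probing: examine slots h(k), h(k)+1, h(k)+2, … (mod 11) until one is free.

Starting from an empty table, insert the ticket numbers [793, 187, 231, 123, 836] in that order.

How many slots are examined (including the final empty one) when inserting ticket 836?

3

Insert 793: h=2, slot 2 empty -> index 2.
Insert 187: h=9, slot 9 empty -> index 9.
Insert 231: h=9, slot 9 occupied -> index 10.
Insert 123: h=6, slot 6 empty -> index 6.
Insert 836: h=9, slots 9,10 occupied -> index 0.
Table: [836, ., 793, ., ., ., 123, ., ., 187, 231]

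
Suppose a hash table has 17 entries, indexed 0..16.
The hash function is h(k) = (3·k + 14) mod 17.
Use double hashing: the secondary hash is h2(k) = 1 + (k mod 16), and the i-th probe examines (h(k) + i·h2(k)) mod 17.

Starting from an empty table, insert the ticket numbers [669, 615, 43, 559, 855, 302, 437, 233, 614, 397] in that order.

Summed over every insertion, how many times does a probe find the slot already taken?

669: h=15 → slot 15
615: h=6 → slot 6
43: h=7 → slot 7
559: h=8 → slot 8
855: h=12 → slot 12
302: h=2 → slot 2
437: h=16 → slot 16
233: h=16, h2=10, probe 16,9 → slot 9
614: h=3 → slot 3
397: h=15, h2=14, probe 15,12,9,6,3,0 → slot 0
Table: [397, _, 302, 614, _, _, 615, 43, 559, 233, _, _, 855, _, _, 669, 437]

6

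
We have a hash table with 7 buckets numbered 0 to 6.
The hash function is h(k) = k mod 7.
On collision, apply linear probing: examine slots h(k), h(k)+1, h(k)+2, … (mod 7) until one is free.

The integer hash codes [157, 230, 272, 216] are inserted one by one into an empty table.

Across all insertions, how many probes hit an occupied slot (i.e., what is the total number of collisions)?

157 hashes to 3; slot 3 is free => place at 3.
230 hashes to 6; slot 6 is free => place at 6.
272 hashes to 6; 6 taken => place at 0.
216 hashes to 6; 6,0 taken => place at 1.
Table: [272, 216, _, 157, _, _, 230]

3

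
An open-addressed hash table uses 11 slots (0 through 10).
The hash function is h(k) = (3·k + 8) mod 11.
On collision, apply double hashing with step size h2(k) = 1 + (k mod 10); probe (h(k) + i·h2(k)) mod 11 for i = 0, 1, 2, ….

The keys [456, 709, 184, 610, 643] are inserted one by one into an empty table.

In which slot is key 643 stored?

5

456 hashes to 1; slot 1 is free -> place at 1.
709 hashes to 1, h2=10; 1 taken -> place at 0.
184 hashes to 10; slot 10 is free -> place at 10.
610 hashes to 1, h2=1; 1 taken -> place at 2.
643 hashes to 1, h2=4; 1 taken -> place at 5.
Table: [709, 456, 610, _, _, 643, _, _, _, _, 184]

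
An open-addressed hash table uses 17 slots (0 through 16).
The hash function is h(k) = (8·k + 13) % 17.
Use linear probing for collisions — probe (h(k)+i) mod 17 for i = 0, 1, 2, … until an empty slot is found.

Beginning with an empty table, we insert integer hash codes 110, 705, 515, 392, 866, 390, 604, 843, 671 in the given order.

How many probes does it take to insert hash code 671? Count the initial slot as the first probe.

110: h=9 -> slot 9
705: h=9, probe 9,10 -> slot 10
515: h=2 -> slot 2
392: h=4 -> slot 4
866: h=5 -> slot 5
390: h=5, probe 5,6 -> slot 6
604: h=0 -> slot 0
843: h=8 -> slot 8
671: h=9, probe 9,10,11 -> slot 11
Table: [604, ., 515, ., 392, 866, 390, ., 843, 110, 705, 671, ., ., ., ., .]

3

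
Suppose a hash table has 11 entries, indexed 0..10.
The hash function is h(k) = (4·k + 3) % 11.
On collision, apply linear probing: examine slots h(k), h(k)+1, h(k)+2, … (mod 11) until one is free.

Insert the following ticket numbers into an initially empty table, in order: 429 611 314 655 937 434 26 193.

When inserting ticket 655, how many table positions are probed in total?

Insert 429: h=3, slot 3 empty => index 3.
Insert 611: h=5, slot 5 empty => index 5.
Insert 314: h=5, slot 5 occupied => index 6.
Insert 655: h=5, slots 5,6 occupied => index 7.
Insert 937: h=0, slot 0 empty => index 0.
Insert 434: h=1, slot 1 empty => index 1.
Insert 26: h=8, slot 8 empty => index 8.
Insert 193: h=5, slots 5,6,7,8 occupied => index 9.
Table: [937, 434, —, 429, —, 611, 314, 655, 26, 193, —]

3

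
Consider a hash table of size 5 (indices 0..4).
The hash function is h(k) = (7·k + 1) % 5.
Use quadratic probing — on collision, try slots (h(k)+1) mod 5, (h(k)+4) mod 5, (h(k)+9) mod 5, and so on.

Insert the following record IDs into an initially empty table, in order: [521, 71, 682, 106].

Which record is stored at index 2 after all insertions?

106

Insert 521: h=3, slot 3 empty → index 3.
Insert 71: h=3, slot 3 occupied → index 4.
Insert 682: h=0, slot 0 empty → index 0.
Insert 106: h=3, slots 3,4 occupied → index 2.
Table: [682, —, 106, 521, 71]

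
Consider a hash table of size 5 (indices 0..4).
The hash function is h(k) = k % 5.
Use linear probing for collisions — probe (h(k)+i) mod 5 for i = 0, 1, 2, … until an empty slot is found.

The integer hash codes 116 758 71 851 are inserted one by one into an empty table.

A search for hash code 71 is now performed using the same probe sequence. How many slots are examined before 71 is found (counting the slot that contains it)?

2

116 hashes to 1; slot 1 is free -> place at 1.
758 hashes to 3; slot 3 is free -> place at 3.
71 hashes to 1; 1 taken -> place at 2.
851 hashes to 1; 1,2,3 taken -> place at 4.
Table: [., 116, 71, 758, 851]
Lookup 71: h=1, probe 1,2 → found at 2.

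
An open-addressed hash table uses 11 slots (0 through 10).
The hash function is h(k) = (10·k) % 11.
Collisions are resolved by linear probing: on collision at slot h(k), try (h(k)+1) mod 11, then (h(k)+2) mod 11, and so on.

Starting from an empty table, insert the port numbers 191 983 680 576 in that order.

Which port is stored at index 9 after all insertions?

576

Insert 191: h=7, slot 7 empty -> index 7.
Insert 983: h=7, slot 7 occupied -> index 8.
Insert 680: h=2, slot 2 empty -> index 2.
Insert 576: h=7, slots 7,8 occupied -> index 9.
Table: [—, —, 680, —, —, —, —, 191, 983, 576, —]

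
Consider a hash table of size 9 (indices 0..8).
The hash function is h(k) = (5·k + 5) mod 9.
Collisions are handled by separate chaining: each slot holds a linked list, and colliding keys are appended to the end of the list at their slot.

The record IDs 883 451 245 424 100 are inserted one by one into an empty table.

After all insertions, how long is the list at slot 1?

4

883 → bucket 1
451 → bucket 1 (collision)
245 → bucket 6
424 → bucket 1 (collision)
100 → bucket 1 (collision)
Final buckets:
0: .
1: 883 -> 451 -> 424 -> 100
2: .
3: .
4: .
5: .
6: 245
7: .
8: .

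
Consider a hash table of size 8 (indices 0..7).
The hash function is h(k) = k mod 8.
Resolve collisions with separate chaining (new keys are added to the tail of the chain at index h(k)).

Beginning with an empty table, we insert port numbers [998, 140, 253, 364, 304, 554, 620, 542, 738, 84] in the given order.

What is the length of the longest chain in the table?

998 → bucket 6
140 → bucket 4
253 → bucket 5
364 → bucket 4 (collision)
304 → bucket 0
554 → bucket 2
620 → bucket 4 (collision)
542 → bucket 6 (collision)
738 → bucket 2 (collision)
84 → bucket 4 (collision)
Final buckets:
0: 304
1: .
2: 554 -> 738
3: .
4: 140 -> 364 -> 620 -> 84
5: 253
6: 998 -> 542
7: .

4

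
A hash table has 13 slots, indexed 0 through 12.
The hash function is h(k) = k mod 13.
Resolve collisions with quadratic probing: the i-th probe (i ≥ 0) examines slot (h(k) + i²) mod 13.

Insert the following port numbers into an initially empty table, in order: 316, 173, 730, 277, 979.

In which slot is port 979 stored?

0

316 hashes to 4; slot 4 is free => place at 4.
173 hashes to 4; 4 taken => place at 5.
730 hashes to 2; slot 2 is free => place at 2.
277 hashes to 4; 4,5 taken => place at 8.
979 hashes to 4; 4,5,8 taken => place at 0.
Table: [979, -, 730, -, 316, 173, -, -, 277, -, -, -, -]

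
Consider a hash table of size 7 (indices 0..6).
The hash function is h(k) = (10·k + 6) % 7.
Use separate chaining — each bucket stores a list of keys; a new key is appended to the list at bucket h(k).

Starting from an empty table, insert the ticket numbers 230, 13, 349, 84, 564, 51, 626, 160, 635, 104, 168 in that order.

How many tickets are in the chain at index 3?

5

230 -> bucket 3
13 -> bucket 3 (collision)
349 -> bucket 3 (collision)
84 -> bucket 6
564 -> bucket 4
51 -> bucket 5
626 -> bucket 1
160 -> bucket 3 (collision)
635 -> bucket 0
104 -> bucket 3 (collision)
168 -> bucket 6 (collision)
Final buckets:
0: 635
1: 626
2: -
3: 230 -> 13 -> 349 -> 160 -> 104
4: 564
5: 51
6: 84 -> 168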